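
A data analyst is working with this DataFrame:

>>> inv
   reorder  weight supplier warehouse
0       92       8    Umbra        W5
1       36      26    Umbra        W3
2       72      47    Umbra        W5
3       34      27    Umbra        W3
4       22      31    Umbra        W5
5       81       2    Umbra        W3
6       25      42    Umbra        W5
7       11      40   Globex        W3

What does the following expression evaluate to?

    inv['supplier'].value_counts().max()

value_counts of supplier:
supplier
Umbra     7
Globex    1
Name: count, dtype: int64

7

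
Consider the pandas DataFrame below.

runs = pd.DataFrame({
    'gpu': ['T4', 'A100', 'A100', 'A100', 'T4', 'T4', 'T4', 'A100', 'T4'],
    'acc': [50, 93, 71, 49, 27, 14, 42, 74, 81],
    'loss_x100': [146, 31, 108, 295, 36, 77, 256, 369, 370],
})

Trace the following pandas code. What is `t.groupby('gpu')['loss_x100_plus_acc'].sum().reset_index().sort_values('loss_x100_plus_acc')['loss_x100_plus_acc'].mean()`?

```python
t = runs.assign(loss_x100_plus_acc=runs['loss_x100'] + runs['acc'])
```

1094.5

add column loss_x100_plus_acc = runs['loss_x100'] + runs['acc']:
    gpu  acc  loss_x100  loss_x100_plus_acc
0    T4   50        146                 196
1  A100   93         31                 124
2  A100   71        108                 179
3  A100   49        295                 344
4    T4   27         36                  63
5    T4   14         77                  91
6    T4   42        256                 298
7  A100   74        369                 443
8    T4   81        370                 451
group by gpu, sum of loss_x100_plus_acc:
gpu
A100    1090
T4      1099
Name: loss_x100_plus_acc, dtype: int64
reset_index():
    gpu  loss_x100_plus_acc
0  A100                1090
1    T4                1099
sort by loss_x100_plus_acc:
    gpu  loss_x100_plus_acc
0  A100                1090
1    T4                1099
Reading off the mean of column 'loss_x100_plus_acc', we get 1094.5.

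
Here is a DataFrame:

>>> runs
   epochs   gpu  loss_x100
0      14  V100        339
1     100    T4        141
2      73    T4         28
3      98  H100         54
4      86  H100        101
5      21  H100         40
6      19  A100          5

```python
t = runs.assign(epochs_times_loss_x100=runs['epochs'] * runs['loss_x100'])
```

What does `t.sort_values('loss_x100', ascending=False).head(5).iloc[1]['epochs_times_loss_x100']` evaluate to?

14100

add column epochs_times_loss_x100 = runs['epochs'] * runs['loss_x100']:
   epochs   gpu  loss_x100  epochs_times_loss_x100
0      14  V100        339                    4746
1     100    T4        141                   14100
2      73    T4         28                    2044
3      98  H100         54                    5292
4      86  H100        101                    8686
5      21  H100         40                     840
6      19  A100          5                      95
sort by loss_x100 descending:
   epochs   gpu  loss_x100  epochs_times_loss_x100
0      14  V100        339                    4746
1     100    T4        141                   14100
4      86  H100        101                    8686
3      98  H100         54                    5292
5      21  H100         40                     840
2      73    T4         28                    2044
6      19  A100          5                      95
take first 5 rows:
   epochs   gpu  loss_x100  epochs_times_loss_x100
0      14  V100        339                    4746
1     100    T4        141                   14100
4      86  H100        101                    8686
3      98  H100         54                    5292
5      21  H100         40                     840
value at position 1, column 'epochs_times_loss_x100' → 14100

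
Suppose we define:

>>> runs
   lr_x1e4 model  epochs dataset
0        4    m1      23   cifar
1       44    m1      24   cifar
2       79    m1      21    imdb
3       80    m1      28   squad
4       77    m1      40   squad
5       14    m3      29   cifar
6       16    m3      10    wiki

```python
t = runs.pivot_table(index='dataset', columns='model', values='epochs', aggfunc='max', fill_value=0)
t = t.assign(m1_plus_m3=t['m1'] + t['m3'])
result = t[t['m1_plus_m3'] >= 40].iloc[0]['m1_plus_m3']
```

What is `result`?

53

pivot: rows=dataset, cols=model, max(epochs):
model    m1  m3
dataset        
cifar    24  29
imdb     21   0
squad    40   0
wiki      0  10
add column m1_plus_m3 = t['m1'] + t['m3']:
model    m1  m3  m1_plus_m3
dataset                    
cifar    24  29          53
imdb     21   0          21
squad    40   0          40
wiki      0  10          10
filter rows where m1_plus_m3 >= 40:
model    m1  m3  m1_plus_m3
dataset                    
cifar    24  29          53
squad    40   0          40
Taking the value at position 0, column 'm1_plus_m3' gives 53.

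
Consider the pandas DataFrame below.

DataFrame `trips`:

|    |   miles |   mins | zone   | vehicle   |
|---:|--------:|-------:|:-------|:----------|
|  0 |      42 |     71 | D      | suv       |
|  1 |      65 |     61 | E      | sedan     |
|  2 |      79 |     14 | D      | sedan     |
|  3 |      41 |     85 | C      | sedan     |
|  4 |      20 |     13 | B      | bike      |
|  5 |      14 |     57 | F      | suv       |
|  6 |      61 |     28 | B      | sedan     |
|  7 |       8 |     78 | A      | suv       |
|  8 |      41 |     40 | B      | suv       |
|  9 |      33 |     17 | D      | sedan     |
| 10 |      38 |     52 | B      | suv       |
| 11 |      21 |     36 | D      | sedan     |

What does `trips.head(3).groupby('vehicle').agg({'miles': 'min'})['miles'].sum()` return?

take first 3 rows:
   miles  mins zone vehicle
0     42    71    D     suv
1     65    61    E   sedan
2     79    14    D   sedan
group by vehicle, min of miles:
         miles
vehicle       
sedan       65
suv         42

107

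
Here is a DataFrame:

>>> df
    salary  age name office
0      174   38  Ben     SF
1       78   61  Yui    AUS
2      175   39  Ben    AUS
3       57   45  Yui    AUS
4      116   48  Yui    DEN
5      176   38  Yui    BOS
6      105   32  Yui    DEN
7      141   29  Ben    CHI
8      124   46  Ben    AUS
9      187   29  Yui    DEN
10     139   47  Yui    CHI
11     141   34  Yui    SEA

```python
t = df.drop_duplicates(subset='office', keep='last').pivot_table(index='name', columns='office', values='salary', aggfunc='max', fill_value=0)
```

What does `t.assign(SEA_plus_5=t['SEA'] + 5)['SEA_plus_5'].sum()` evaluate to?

drop duplicate office (keep=last):
    salary  age name office
0      174   38  Ben     SF
5      176   38  Yui    BOS
8      124   46  Ben    AUS
9      187   29  Yui    DEN
10     139   47  Yui    CHI
11     141   34  Yui    SEA
pivot: rows=name, cols=office, max(salary):
office  AUS  BOS  CHI  DEN  SEA   SF
name                                
Ben     124    0    0    0    0  174
Yui       0  176  139  187  141    0
add column SEA_plus_5 = t['SEA'] + 5:
office  AUS  BOS  CHI  DEN  SEA   SF  SEA_plus_5
name                                            
Ben     124    0    0    0    0  174           5
Yui       0  176  139  187  141    0         146
So sum() = 151.

151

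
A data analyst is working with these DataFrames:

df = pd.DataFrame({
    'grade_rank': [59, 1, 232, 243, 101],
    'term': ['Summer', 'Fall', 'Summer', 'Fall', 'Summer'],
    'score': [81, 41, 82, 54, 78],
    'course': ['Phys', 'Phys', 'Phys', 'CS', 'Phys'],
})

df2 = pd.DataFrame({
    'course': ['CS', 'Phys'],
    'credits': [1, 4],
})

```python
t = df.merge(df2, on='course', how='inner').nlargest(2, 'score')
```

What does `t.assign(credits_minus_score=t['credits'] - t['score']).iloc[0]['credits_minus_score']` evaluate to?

-78

merge on 'course' (how='inner') → 5 rows:
   grade_rank    term  score course  credits
0          59  Summer     81   Phys        4
1           1    Fall     41   Phys        4
2         232  Summer     82   Phys        4
3         243    Fall     54     CS        1
4         101  Summer     78   Phys        4
take 2 rows with largest score:
   grade_rank    term  score course  credits
2         232  Summer     82   Phys        4
0          59  Summer     81   Phys        4
add column credits_minus_score = t['credits'] - t['score']:
   grade_rank    term  score course  credits  credits_minus_score
2         232  Summer     82   Phys        4                  -78
0          59  Summer     81   Phys        4                  -77
Hence -78.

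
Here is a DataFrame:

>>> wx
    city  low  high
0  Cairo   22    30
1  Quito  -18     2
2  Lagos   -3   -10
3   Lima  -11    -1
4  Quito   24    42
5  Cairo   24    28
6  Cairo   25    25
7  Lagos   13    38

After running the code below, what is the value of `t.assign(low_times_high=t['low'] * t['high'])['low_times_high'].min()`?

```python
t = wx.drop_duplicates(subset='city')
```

drop duplicate city (keep=first):
    city  low  high
0  Cairo   22    30
1  Quito  -18     2
2  Lagos   -3   -10
3   Lima  -11    -1
add column low_times_high = t['low'] * t['high']:
    city  low  high  low_times_high
0  Cairo   22    30             660
1  Quito  -18     2             -36
2  Lagos   -3   -10              30
3   Lima  -11    -1              11
Reading off the min of column 'low_times_high', we get -36.

-36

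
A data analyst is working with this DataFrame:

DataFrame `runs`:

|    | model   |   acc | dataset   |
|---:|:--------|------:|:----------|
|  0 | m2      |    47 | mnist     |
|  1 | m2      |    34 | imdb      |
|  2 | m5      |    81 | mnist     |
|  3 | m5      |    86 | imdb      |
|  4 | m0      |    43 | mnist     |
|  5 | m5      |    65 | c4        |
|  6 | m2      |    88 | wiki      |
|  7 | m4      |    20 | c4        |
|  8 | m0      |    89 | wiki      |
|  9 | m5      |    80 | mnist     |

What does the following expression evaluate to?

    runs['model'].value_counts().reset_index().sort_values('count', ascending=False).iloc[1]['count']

3

value_counts of model:
model
m5    4
m2    3
m0    2
m4    1
Name: count, dtype: int64
reset_index():
  model  count
0    m5      4
1    m2      3
2    m0      2
3    m4      1
sort by count descending:
  model  count
0    m5      4
1    m2      3
2    m0      2
3    m4      1
So iloc[1]['count'] = 3.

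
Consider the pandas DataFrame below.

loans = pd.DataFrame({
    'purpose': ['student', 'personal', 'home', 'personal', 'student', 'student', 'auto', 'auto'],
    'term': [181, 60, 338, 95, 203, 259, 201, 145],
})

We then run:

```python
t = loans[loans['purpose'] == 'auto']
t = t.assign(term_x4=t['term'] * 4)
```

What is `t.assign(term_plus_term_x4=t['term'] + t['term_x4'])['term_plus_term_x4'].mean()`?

filter rows where purpose == 'auto':
  purpose  term
6    auto   201
7    auto   145
add column term_x4 = t['term'] * 4:
  purpose  term  term_x4
6    auto   201      804
7    auto   145      580
add column term_plus_term_x4 = t['term'] + t['term_x4']:
  purpose  term  term_x4  term_plus_term_x4
6    auto   201      804               1005
7    auto   145      580                725
So mean() = 865.0.

865.0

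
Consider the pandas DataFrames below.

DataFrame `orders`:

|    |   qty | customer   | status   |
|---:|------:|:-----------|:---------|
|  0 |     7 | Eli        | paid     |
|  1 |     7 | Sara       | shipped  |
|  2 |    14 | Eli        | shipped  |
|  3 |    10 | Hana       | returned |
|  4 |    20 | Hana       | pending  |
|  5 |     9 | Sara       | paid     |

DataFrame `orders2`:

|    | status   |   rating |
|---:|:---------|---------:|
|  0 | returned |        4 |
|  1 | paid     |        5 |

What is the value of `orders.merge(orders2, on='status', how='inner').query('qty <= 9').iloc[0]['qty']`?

merge on 'status' (how='inner') → 3 rows:
   qty customer    status  rating
0    7      Eli      paid       5
1   10     Hana  returned       4
2    9     Sara      paid       5
filter rows where qty <= 9:
   qty customer status  rating
0    7      Eli   paid       5
2    9     Sara   paid       5
So iloc[0]['qty'] = 7.

7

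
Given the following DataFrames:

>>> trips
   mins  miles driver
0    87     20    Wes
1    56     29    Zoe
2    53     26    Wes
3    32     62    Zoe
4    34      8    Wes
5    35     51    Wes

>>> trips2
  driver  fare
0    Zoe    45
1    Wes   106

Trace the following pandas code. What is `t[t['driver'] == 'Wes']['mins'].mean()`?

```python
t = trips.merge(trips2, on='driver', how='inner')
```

52.25

merge on 'driver' (how='inner') → 6 rows:
   mins  miles driver  fare
0    87     20    Wes   106
1    56     29    Zoe    45
2    53     26    Wes   106
3    32     62    Zoe    45
4    34      8    Wes   106
5    35     51    Wes   106
filter rows where driver == 'Wes':
   mins  miles driver  fare
0    87     20    Wes   106
2    53     26    Wes   106
4    34      8    Wes   106
5    35     51    Wes   106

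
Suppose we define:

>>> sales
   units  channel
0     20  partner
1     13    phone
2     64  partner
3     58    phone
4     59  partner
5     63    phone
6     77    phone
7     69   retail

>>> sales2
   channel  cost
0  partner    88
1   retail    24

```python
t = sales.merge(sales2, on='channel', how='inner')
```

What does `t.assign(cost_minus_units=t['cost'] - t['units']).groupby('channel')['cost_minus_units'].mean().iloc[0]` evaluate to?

40.3333333333

merge on 'channel' (how='inner') → 4 rows:
   units  channel  cost
0     20  partner    88
1     64  partner    88
2     59  partner    88
3     69   retail    24
add column cost_minus_units = t['cost'] - t['units']:
   units  channel  cost  cost_minus_units
0     20  partner    88                68
1     64  partner    88                24
2     59  partner    88                29
3     69   retail    24               -45
group by channel, mean of cost_minus_units:
channel
partner    40.333333
retail    -45.000000
Name: cost_minus_units, dtype: float64
So iloc[0] = 40.3333333333.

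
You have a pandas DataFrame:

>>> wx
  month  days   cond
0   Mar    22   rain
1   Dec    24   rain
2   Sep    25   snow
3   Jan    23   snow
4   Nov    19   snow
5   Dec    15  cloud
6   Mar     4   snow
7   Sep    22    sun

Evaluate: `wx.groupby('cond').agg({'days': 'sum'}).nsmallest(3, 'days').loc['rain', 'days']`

46

group by cond, sum of days:
       days
cond       
cloud    15
rain     46
snow     71
sun      22
take 3 rows with smallest days:
       days
cond       
cloud    15
sun      22
rain     46
value at row 'rain', column 'days' → 46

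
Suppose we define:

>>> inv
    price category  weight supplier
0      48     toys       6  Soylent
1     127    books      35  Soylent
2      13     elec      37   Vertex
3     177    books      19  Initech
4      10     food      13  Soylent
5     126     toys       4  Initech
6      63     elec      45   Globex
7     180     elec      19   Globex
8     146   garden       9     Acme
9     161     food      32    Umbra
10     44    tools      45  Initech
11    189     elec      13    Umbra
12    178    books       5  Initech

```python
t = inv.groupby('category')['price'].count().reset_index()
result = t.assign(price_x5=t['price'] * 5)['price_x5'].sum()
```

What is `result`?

group by category, count of price:
category
books     3
elec      4
food      2
garden    1
tools     1
toys      2
Name: price, dtype: int64
reset_index():
  category  price
0    books      3
1     elec      4
2     food      2
3   garden      1
4    tools      1
5     toys      2
add column price_x5 = t['price'] * 5:
  category  price  price_x5
0    books      3        15
1     elec      4        20
2     food      2        10
3   garden      1         5
4    tools      1         5
5     toys      2        10

65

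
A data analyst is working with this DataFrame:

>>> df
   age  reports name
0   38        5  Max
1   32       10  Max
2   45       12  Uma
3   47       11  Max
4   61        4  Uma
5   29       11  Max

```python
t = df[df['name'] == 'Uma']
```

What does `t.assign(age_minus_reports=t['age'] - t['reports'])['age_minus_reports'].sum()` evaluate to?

filter rows where name == 'Uma':
   age  reports name
2   45       12  Uma
4   61        4  Uma
add column age_minus_reports = t['age'] - t['reports']:
   age  reports name  age_minus_reports
2   45       12  Uma                 33
4   61        4  Uma                 57
The sum of column 'age_minus_reports' is 90.

90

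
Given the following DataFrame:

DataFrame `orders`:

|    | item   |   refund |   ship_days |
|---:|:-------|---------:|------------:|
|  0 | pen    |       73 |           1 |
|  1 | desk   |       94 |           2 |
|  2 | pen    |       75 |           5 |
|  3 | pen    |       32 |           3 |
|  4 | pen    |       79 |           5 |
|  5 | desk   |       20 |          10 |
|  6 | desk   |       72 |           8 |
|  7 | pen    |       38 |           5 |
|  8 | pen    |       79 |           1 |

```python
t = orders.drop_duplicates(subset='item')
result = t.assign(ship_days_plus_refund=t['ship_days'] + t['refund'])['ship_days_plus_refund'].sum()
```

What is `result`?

170

drop duplicate item (keep=first):
   item  refund  ship_days
0   pen      73          1
1  desk      94          2
add column ship_days_plus_refund = t['ship_days'] + t['refund']:
   item  refund  ship_days  ship_days_plus_refund
0   pen      73          1                     74
1  desk      94          2                     96
Taking the sum of column 'ship_days_plus_refund' gives 170.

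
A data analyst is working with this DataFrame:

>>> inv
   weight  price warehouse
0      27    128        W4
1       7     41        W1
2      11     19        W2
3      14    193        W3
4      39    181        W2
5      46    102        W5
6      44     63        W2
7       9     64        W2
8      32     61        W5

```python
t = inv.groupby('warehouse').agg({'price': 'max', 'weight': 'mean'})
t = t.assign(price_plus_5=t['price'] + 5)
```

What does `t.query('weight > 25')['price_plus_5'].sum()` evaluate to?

group by warehouse: max(price), mean(weight):
           price  weight
warehouse               
W1            41    7.00
W2           181   25.75
W3           193   14.00
W4           128   27.00
W5           102   39.00
add column price_plus_5 = t['price'] + 5:
           price  weight  price_plus_5
warehouse                             
W1            41    7.00            46
W2           181   25.75           186
W3           193   14.00           198
W4           128   27.00           133
W5           102   39.00           107
filter rows where weight > 25:
           price  weight  price_plus_5
warehouse                             
W2           181   25.75           186
W4           128   27.00           133
W5           102   39.00           107
Then the sum of column 'price_plus_5': 426

426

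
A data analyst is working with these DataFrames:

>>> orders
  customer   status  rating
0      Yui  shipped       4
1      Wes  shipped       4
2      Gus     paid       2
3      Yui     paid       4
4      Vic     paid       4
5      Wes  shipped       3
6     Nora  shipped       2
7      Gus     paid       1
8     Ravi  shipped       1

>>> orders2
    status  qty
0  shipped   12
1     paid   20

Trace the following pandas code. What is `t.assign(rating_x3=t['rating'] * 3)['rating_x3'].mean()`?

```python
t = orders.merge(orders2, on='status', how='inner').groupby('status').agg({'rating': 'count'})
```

13.5

merge on 'status' (how='inner') → 9 rows:
  customer   status  rating  qty
0      Yui  shipped       4   12
1      Wes  shipped       4   12
2      Gus     paid       2   20
3      Yui     paid       4   20
4      Vic     paid       4   20
5      Wes  shipped       3   12
6     Nora  shipped       2   12
7      Gus     paid       1   20
8     Ravi  shipped       1   12
group by status, count of rating:
         rating
status         
paid          4
shipped       5
add column rating_x3 = t['rating'] * 3:
         rating  rating_x3
status                    
paid          4         12
shipped       5         15
Then the mean of column 'rating_x3': 13.5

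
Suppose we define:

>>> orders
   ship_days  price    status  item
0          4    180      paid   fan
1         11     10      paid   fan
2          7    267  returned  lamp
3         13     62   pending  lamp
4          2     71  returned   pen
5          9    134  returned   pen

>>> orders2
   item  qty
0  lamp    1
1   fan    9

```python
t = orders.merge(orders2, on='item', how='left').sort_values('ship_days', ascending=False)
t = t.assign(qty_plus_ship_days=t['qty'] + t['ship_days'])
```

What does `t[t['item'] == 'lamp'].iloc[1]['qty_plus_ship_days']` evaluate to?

8.0

merge on 'item' (how='left') → 6 rows:
   ship_days  price    status  item  qty
0          4    180      paid   fan  9.0
1         11     10      paid   fan  9.0
2          7    267  returned  lamp  1.0
3         13     62   pending  lamp  1.0
4          2     71  returned   pen  NaN
5          9    134  returned   pen  NaN
sort by ship_days descending:
   ship_days  price    status  item  qty
3         13     62   pending  lamp  1.0
1         11     10      paid   fan  9.0
5          9    134  returned   pen  NaN
2          7    267  returned  lamp  1.0
0          4    180      paid   fan  9.0
4          2     71  returned   pen  NaN
add column qty_plus_ship_days = t['qty'] + t['ship_days']:
   ship_days  price    status  item  qty  qty_plus_ship_days
3         13     62   pending  lamp  1.0                14.0
1         11     10      paid   fan  9.0                20.0
5          9    134  returned   pen  NaN                 NaN
2          7    267  returned  lamp  1.0                 8.0
0          4    180      paid   fan  9.0                13.0
4          2     71  returned   pen  NaN                 NaN
filter rows where item == 'lamp':
   ship_days  price    status  item  qty  qty_plus_ship_days
3         13     62   pending  lamp  1.0                14.0
2          7    267  returned  lamp  1.0                 8.0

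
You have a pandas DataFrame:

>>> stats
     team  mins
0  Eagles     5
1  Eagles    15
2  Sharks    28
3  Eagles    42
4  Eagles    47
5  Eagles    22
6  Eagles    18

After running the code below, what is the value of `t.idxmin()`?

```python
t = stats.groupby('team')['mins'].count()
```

Sharks

group by team, count of mins:
team
Eagles    6
Sharks    1
Name: mins, dtype: int64
Reading off the label with the smallest value, we get Sharks.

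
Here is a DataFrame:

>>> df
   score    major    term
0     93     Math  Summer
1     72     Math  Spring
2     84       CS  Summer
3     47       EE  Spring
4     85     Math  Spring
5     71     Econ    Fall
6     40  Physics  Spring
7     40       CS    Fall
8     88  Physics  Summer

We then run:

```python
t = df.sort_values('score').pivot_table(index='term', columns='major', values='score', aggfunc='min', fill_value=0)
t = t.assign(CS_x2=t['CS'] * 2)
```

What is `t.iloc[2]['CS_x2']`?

sort by score:
   score    major    term
6     40  Physics  Spring
7     40       CS    Fall
3     47       EE  Spring
5     71     Econ    Fall
1     72     Math  Spring
2     84       CS  Summer
4     85     Math  Spring
8     88  Physics  Summer
0     93     Math  Summer
pivot: rows=term, cols=major, min(score):
major   CS  EE  Econ  Math  Physics
term                               
Fall    40   0    71     0        0
Spring   0  47     0    72       40
Summer  84   0     0    93       88
add column CS_x2 = t['CS'] * 2:
major   CS  EE  Econ  Math  Physics  CS_x2
term                                      
Fall    40   0    71     0        0     80
Spring   0  47     0    72       40      0
Summer  84   0     0    93       88    168

168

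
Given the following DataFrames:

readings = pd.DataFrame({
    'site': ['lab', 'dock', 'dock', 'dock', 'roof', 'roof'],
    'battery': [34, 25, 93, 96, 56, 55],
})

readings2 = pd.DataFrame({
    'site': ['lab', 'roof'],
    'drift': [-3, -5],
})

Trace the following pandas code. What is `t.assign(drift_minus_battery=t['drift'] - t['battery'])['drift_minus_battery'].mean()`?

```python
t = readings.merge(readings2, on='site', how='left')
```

-52.6666666667

merge on 'site' (how='left') → 6 rows:
   site  battery  drift
0   lab       34   -3.0
1  dock       25    NaN
2  dock       93    NaN
3  dock       96    NaN
4  roof       56   -5.0
5  roof       55   -5.0
add column drift_minus_battery = t['drift'] - t['battery']:
   site  battery  drift  drift_minus_battery
0   lab       34   -3.0                -37.0
1  dock       25    NaN                  NaN
2  dock       93    NaN                  NaN
3  dock       96    NaN                  NaN
4  roof       56   -5.0                -61.0
5  roof       55   -5.0                -60.0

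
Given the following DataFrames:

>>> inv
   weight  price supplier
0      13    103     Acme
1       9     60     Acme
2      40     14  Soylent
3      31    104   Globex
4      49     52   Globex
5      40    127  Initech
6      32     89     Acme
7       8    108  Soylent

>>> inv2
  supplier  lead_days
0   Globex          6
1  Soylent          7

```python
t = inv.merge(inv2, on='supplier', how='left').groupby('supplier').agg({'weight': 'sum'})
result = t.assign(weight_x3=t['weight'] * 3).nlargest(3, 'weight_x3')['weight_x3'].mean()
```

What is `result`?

merge on 'supplier' (how='left') → 8 rows:
   weight  price supplier  lead_days
0      13    103     Acme        NaN
1       9     60     Acme        NaN
2      40     14  Soylent        7.0
3      31    104   Globex        6.0
4      49     52   Globex        6.0
5      40    127  Initech        NaN
6      32     89     Acme        NaN
7       8    108  Soylent        7.0
group by supplier, sum of weight:
          weight
supplier        
Acme          54
Globex        80
Initech       40
Soylent       48
add column weight_x3 = t['weight'] * 3:
          weight  weight_x3
supplier                   
Acme          54        162
Globex        80        240
Initech       40        120
Soylent       48        144
take 3 rows with largest weight_x3:
          weight  weight_x3
supplier                   
Globex        80        240
Acme          54        162
Soylent       48        144

182.0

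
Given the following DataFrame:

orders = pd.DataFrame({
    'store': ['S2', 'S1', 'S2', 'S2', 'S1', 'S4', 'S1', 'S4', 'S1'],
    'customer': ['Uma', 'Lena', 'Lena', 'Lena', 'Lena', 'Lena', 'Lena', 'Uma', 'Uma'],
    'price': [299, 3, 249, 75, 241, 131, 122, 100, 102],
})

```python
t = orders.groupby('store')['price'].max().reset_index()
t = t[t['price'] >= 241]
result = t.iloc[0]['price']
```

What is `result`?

group by store, max of price:
store
S1    241
S2    299
S4    131
Name: price, dtype: int64
reset_index():
  store  price
0    S1    241
1    S2    299
2    S4    131
filter rows where price >= 241:
  store  price
0    S1    241
1    S2    299
Hence 241.

241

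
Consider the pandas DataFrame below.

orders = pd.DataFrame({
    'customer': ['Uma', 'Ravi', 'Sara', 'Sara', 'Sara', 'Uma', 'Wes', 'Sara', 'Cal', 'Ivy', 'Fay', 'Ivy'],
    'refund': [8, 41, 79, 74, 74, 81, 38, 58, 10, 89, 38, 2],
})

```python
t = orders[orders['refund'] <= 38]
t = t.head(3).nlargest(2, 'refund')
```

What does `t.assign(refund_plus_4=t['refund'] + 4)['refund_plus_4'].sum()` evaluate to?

filter rows where refund <= 38:
   customer  refund
0       Uma       8
6       Wes      38
8       Cal      10
10      Fay      38
11      Ivy       2
take first 3 rows:
  customer  refund
0      Uma       8
6      Wes      38
8      Cal      10
take 2 rows with largest refund:
  customer  refund
6      Wes      38
8      Cal      10
add column refund_plus_4 = t['refund'] + 4:
  customer  refund  refund_plus_4
6      Wes      38             42
8      Cal      10             14

56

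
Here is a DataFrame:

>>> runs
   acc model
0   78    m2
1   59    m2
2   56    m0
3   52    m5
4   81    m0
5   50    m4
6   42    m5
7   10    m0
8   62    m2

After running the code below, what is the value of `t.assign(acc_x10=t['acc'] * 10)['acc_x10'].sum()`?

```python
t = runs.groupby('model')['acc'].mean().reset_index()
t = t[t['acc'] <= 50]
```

group by model, mean of acc:
model
m0    49.000000
m2    66.333333
m4    50.000000
m5    47.000000
Name: acc, dtype: float64
reset_index():
  model        acc
0    m0  49.000000
1    m2  66.333333
2    m4  50.000000
3    m5  47.000000
filter rows where acc <= 50:
  model   acc
0    m0  49.0
2    m4  50.0
3    m5  47.0
add column acc_x10 = t['acc'] * 10:
  model   acc  acc_x10
0    m0  49.0    490.0
2    m4  50.0    500.0
3    m5  47.0    470.0
Then the sum of column 'acc_x10': 1460.0

1460.0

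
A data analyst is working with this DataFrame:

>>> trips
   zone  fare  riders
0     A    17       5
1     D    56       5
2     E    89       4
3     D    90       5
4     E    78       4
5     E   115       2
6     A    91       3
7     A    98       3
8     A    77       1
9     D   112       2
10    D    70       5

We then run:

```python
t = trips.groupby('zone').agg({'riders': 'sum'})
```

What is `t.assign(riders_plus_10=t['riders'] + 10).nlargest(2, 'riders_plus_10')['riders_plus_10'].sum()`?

49

group by zone, sum of riders:
      riders
zone        
A         12
D         17
E         10
add column riders_plus_10 = t['riders'] + 10:
      riders  riders_plus_10
zone                        
A         12              22
D         17              27
E         10              20
take 2 rows with largest riders_plus_10:
      riders  riders_plus_10
zone                        
D         17              27
A         12              22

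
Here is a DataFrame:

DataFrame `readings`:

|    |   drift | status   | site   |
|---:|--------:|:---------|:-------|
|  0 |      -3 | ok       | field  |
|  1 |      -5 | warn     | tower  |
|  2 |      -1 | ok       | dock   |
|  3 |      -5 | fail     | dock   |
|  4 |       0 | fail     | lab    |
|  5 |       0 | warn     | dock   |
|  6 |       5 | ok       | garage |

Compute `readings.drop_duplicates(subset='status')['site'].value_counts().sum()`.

3

drop duplicate status (keep=first):
   drift status   site
0     -3     ok  field
1     -5   warn  tower
3     -5   fail   dock
value_counts of site:
site
field    1
tower    1
dock     1
Name: count, dtype: int64
The sum of the resulting series is 3.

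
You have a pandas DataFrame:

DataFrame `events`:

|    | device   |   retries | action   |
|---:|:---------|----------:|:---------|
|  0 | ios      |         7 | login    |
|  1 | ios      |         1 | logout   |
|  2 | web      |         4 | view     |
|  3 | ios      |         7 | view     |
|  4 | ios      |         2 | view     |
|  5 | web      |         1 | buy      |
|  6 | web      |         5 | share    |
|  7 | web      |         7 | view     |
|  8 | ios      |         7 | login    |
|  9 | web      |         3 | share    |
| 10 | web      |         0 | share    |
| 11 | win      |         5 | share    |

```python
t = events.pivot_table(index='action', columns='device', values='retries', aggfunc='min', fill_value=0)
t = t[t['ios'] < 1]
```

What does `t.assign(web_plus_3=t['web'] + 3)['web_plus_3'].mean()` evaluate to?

3.5

pivot: rows=action, cols=device, min(retries):
device  ios  web  win
action               
buy       0    1    0
login     7    0    0
logout    1    0    0
share     0    0    5
view      2    4    0
filter rows where ios < 1:
device  ios  web  win
action               
buy       0    1    0
share     0    0    5
add column web_plus_3 = t['web'] + 3:
device  ios  web  win  web_plus_3
action                           
buy       0    1    0           4
share     0    0    5           3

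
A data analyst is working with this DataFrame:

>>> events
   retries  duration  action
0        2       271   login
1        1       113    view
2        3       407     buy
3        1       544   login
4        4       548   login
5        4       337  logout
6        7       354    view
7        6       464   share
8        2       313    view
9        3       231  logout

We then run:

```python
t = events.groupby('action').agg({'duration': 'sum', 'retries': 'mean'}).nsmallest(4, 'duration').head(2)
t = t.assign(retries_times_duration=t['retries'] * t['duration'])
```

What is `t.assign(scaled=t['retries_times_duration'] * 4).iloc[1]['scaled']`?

11136.0

group by action: sum(duration), mean(retries):
        duration   retries
action                    
buy          407  3.000000
login       1363  2.333333
logout       568  3.500000
share        464  6.000000
view         780  3.333333
take 4 rows with smallest duration:
        duration   retries
action                    
buy          407  3.000000
share        464  6.000000
logout       568  3.500000
view         780  3.333333
take first 2 rows:
        duration  retries
action                   
buy          407      3.0
share        464      6.0
add column retries_times_duration = t['retries'] * t['duration']:
        duration  retries  retries_times_duration
action                                           
buy          407      3.0                  1221.0
share        464      6.0                  2784.0
add column scaled = t['retries_times_duration'] * 4:
        duration  retries  retries_times_duration   scaled
action                                                    
buy          407      3.0                  1221.0   4884.0
share        464      6.0                  2784.0  11136.0
Hence 11136.0.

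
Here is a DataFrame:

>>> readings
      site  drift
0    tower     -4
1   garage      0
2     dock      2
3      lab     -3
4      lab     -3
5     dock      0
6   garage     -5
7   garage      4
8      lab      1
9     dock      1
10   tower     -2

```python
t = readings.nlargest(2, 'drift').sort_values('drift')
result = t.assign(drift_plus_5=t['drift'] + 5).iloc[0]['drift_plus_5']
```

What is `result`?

7

take 2 rows with largest drift:
     site  drift
7  garage      4
2    dock      2
sort by drift:
     site  drift
2    dock      2
7  garage      4
add column drift_plus_5 = t['drift'] + 5:
     site  drift  drift_plus_5
2    dock      2             7
7  garage      4             9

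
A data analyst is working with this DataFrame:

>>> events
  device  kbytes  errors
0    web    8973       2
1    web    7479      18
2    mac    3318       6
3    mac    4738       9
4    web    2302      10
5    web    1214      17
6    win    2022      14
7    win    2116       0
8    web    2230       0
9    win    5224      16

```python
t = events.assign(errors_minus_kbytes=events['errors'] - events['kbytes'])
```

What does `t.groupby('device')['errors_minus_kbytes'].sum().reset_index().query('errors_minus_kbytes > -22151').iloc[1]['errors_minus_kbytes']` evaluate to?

add column errors_minus_kbytes = events['errors'] - events['kbytes']:
  device  kbytes  errors  errors_minus_kbytes
0    web    8973       2                -8971
1    web    7479      18                -7461
2    mac    3318       6                -3312
3    mac    4738       9                -4729
4    web    2302      10                -2292
5    web    1214      17                -1197
6    win    2022      14                -2008
7    win    2116       0                -2116
8    web    2230       0                -2230
9    win    5224      16                -5208
group by device, sum of errors_minus_kbytes:
device
mac    -8041
web   -22151
win    -9332
Name: errors_minus_kbytes, dtype: int64
reset_index():
  device  errors_minus_kbytes
0    mac                -8041
1    web               -22151
2    win                -9332
filter rows where errors_minus_kbytes > -22151:
  device  errors_minus_kbytes
0    mac                -8041
2    win                -9332

-9332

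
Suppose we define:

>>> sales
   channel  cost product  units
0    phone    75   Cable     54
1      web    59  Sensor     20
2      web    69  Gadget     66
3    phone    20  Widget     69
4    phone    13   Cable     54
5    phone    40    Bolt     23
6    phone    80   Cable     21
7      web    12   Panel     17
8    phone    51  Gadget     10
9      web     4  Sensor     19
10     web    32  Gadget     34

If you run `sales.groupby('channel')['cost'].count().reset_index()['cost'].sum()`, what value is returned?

11

group by channel, count of cost:
channel
phone    6
web      5
Name: cost, dtype: int64
reset_index():
  channel  cost
0   phone     6
1     web     5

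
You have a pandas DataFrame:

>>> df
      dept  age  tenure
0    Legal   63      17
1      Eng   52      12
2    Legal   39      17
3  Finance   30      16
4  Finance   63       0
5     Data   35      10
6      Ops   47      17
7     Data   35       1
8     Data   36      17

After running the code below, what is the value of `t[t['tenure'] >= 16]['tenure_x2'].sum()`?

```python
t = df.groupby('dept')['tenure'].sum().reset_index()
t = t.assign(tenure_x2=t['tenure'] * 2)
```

group by dept, sum of tenure:
dept
Data       28
Eng        12
Finance    16
Legal      34
Ops        17
Name: tenure, dtype: int64
reset_index():
      dept  tenure
0     Data      28
1      Eng      12
2  Finance      16
3    Legal      34
4      Ops      17
add column tenure_x2 = t['tenure'] * 2:
      dept  tenure  tenure_x2
0     Data      28         56
1      Eng      12         24
2  Finance      16         32
3    Legal      34         68
4      Ops      17         34
filter rows where tenure >= 16:
      dept  tenure  tenure_x2
0     Data      28         56
2  Finance      16         32
3    Legal      34         68
4      Ops      17         34

190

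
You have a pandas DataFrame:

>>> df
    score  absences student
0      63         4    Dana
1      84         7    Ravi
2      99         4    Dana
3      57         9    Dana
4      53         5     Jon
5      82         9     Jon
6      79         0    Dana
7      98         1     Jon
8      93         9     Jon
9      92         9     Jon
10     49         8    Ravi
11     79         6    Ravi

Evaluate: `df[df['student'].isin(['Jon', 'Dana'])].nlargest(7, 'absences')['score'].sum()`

filter rows where student in ['Jon', 'Dana']:
   score  absences student
0     63         4    Dana
2     99         4    Dana
3     57         9    Dana
4     53         5     Jon
5     82         9     Jon
6     79         0    Dana
7     98         1     Jon
8     93         9     Jon
9     92         9     Jon
take 7 rows with largest absences:
   score  absences student
3     57         9    Dana
5     82         9     Jon
8     93         9     Jon
9     92         9     Jon
4     53         5     Jon
0     63         4    Dana
2     99         4    Dana
Taking the sum of column 'score' gives 539.

539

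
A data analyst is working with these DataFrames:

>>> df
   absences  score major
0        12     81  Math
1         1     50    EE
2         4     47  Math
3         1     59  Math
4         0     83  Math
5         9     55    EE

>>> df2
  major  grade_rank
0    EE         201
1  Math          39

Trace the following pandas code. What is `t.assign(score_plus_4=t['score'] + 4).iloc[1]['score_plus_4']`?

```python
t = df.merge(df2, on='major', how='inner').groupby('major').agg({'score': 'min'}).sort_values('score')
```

54

merge on 'major' (how='inner') → 6 rows:
   absences  score major  grade_rank
0        12     81  Math          39
1         1     50    EE         201
2         4     47  Math          39
3         1     59  Math          39
4         0     83  Math          39
5         9     55    EE         201
group by major, min of score:
       score
major       
EE        50
Math      47
sort by score:
       score
major       
Math      47
EE        50
add column score_plus_4 = t['score'] + 4:
       score  score_plus_4
major                     
Math      47            51
EE        50            54
The value at position 1, column 'score_plus_4' is 54.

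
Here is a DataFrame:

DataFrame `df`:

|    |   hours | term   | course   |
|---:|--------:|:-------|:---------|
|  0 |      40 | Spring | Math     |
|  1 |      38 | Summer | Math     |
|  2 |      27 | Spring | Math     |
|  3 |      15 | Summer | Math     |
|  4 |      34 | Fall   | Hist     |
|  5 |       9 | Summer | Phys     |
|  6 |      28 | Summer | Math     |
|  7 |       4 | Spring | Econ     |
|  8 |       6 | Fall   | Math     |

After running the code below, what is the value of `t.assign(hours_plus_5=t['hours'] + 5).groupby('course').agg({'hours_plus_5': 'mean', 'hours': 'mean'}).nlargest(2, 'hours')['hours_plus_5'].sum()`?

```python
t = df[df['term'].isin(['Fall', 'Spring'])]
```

filter rows where term in ['Fall', 'Spring']:
   hours    term course
0     40  Spring   Math
2     27  Spring   Math
4     34    Fall   Hist
7      4  Spring   Econ
8      6    Fall   Math
add column hours_plus_5 = t['hours'] + 5:
   hours    term course  hours_plus_5
0     40  Spring   Math            45
2     27  Spring   Math            32
4     34    Fall   Hist            39
7      4  Spring   Econ             9
8      6    Fall   Math            11
group by course: mean(hours_plus_5), mean(hours):
        hours_plus_5      hours
course                         
Econ        9.000000   4.000000
Hist       39.000000  34.000000
Math       29.333333  24.333333
take 2 rows with largest hours:
        hours_plus_5      hours
course                         
Hist       39.000000  34.000000
Math       29.333333  24.333333
Then the sum of column 'hours_plus_5': 68.3333333333

68.3333333333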